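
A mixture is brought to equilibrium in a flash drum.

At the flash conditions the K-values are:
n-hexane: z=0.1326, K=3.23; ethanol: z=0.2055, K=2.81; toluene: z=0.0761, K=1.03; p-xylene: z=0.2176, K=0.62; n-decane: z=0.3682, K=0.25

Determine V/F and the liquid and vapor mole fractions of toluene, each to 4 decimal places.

V/F = 0.2681, x_toluene = 0.0755, y_toluene = 0.0778

Material balance + equilibrium reduce to Σ zᵢ(Kᵢ−1)/(1+V/F(Kᵢ−1)) = 0.
Feasibility: ΣzᵢKᵢ = 1.3111, Σzᵢ/Kᵢ = 2.0118 — both > 1, two phases present.
Newton–Raphson from V/F = 0.52:
  V/F = 0.5200: g = -0.22497, g' = -0.9255 → V/F = 0.2769
  V/F = 0.2769: g = -0.00811, g' = -0.9200 → V/F = 0.2681
Converged at V/F = 0.2681.
Compositions from xᵢ = zᵢ/(1+V/F(Kᵢ−1)), yᵢ = Kᵢxᵢ:
  n-hexane: x = 0.0830, y = 0.2680
  ethanol: x = 0.1384, y = 0.3888
  toluene: x = 0.0755, y = 0.0778
  p-xylene: x = 0.2423, y = 0.1502
  n-decane: x = 0.4609, y = 0.1152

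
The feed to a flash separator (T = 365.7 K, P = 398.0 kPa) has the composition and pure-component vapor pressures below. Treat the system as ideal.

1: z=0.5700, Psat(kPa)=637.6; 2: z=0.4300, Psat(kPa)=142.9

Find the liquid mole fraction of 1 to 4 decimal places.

Raoult's law: Kᵢ = Pᵢˢᵃᵗ/P = Pᵢˢᵃᵗ/398.0.
  K_1 = 637.6/398.0 = 1.602010, K_2 = 142.9/398.0 = 0.359045
Material balance + equilibrium reduce to Σ zᵢ(Kᵢ−1)/(1+ψ(Kᵢ−1)) = 0.
Feasibility: ΣzᵢKᵢ = 1.0675, Σzᵢ/Kᵢ = 1.5534 — both > 1, two phases present.
Newton–Raphson from ψ = 0.5:
  ψ = 0.5000: g = -0.14184, g' = -0.5046 → ψ = 0.2189
  ψ = 0.2189: g = -0.01741, g' = -0.4003 → ψ = 0.1754
  ψ = 0.1754: g = -0.00016, g' = -0.3932 → ψ = 0.1750
Converged at ψ = 0.1750.
Compositions from xᵢ = zᵢ/(1+ψ(Kᵢ−1)), yᵢ = Kᵢxᵢ:
  1: x = 0.5157, y = 0.8261
  2: x = 0.4843, y = 0.1739

x_1 = 0.5157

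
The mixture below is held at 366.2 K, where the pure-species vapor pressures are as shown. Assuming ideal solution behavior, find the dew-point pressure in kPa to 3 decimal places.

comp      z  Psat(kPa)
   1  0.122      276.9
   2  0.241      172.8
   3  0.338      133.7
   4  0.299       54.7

Pdew = 101.735 kPa

At the dew point ψ → 1, so Σzᵢ/Kᵢ = 1 with Kᵢ = Pᵢˢᵃᵗ/P ⇒ 1/P = Σzᵢ/Pᵢˢᵃᵗ.
1/P = 0.122/276.9 + 0.241/172.8 + 0.338/133.7 + 0.299/54.7 = 0.009829 ⇒ P = 101.735 kPa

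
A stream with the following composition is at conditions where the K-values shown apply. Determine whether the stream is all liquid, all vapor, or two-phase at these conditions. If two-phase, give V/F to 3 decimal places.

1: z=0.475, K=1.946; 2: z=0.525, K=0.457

ΣzᵢKᵢ = 1.164; Σzᵢ/Kᵢ = 1.393.
Both exceed 1, so a two-phase solution exists.
Let ψ = V/F and solve Σ zᵢ(Kᵢ−1)/(1+ψ(Kᵢ−1)) = 0.
Binary case is linear: z₁(K₁−1)(1+ψ(K₂−1)) + z₂(K₂−1)(1+ψ(K₁−1)) = 0
⇒ ψ = [z₁(K₁−1)+z₂(K₂−1)] / [−(K₁−1)(K₂−1)] = 0.1643/0.5137 = 0.320

two-phase, V/F = 0.320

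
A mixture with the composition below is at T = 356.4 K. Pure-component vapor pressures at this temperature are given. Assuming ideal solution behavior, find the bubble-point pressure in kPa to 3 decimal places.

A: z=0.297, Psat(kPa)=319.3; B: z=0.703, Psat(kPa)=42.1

Pbub = 124.428 kPa

At the bubble point ψ → 0, so ΣzᵢKᵢ = 1 with Kᵢ = Pᵢˢᵃᵗ/P ⇒ P = ΣzᵢPᵢˢᵃᵗ.
P = 0.297·319.3 + 0.703·42.1 = 124.428 kPa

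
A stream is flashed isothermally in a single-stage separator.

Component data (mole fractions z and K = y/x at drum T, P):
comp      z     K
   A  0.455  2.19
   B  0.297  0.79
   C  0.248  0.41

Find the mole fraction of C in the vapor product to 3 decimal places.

y_C = 0.163

Newton–Raphson from ψ = 0.5:
  ψ = 0.500: g = 0.0622, g' = -0.443 → ψ = 0.640
Converged at ψ = 0.640.
Compositions from xᵢ = zᵢ/(1+ψ(Kᵢ−1)), yᵢ = Kᵢxᵢ:
  A: x = 0.258, y = 0.565
  B: x = 0.343, y = 0.271
  C: x = 0.399, y = 0.163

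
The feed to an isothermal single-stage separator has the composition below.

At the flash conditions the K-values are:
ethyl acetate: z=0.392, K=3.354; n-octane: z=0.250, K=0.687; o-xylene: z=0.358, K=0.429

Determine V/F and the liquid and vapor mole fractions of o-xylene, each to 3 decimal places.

Rachford–Rice: g(V/F) = Σ zᵢ(Kᵢ−1)/(1+V/F(Kᵢ−1)) = 0.
Check two-phase: ΣzᵢKᵢ = 1.640 > 1 and Σzᵢ/Kᵢ = 1.315 > 1, so g(0) = 0.640 > 0 and g(1) = -0.315 < 0.
Newton iteration, V/F⁰ = 0.5:
  V/F = 0.500: g = 0.0450, g' = -0.721 → V/F = 0.562
  V/F = 0.562: g = 0.0010, g' = -0.692 → V/F = 0.564
Converged at V/F = 0.564.
Compositions from xᵢ = zᵢ/(1+V/F(Kᵢ−1)), yᵢ = Kᵢxᵢ:
  ethyl acetate: x = 0.168, y = 0.565
  n-octane: x = 0.304, y = 0.209
  o-xylene: x = 0.528, y = 0.227

V/F = 0.564, x_o-xylene = 0.528, y_o-xylene = 0.227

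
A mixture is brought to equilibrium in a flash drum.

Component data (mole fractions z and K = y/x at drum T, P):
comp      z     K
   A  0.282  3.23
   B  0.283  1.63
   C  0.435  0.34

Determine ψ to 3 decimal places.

ψ = 0.506

Newton iteration, ψ⁰ = 0.37:
  ψ = 0.370: g = 0.1093, g' = -0.827 → ψ = 0.502
  ψ = 0.502: g = 0.0026, g' = -0.801 → ψ = 0.506
Converged at ψ = 0.506.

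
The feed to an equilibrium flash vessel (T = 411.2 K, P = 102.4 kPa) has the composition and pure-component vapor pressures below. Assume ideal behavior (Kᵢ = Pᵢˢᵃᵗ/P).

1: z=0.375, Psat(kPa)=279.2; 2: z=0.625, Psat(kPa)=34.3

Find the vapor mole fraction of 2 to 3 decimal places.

Raoult's law: Kᵢ = Pᵢˢᵃᵗ/P = Pᵢˢᵃᵗ/102.4.
  K_1 = 279.2/102.4 = 2.72656, K_2 = 34.3/102.4 = 0.33496
Material balance + equilibrium reduce to Σ zᵢ(Kᵢ−1)/(1+ψ(Kᵢ−1)) = 0.
Feasibility: ΣzᵢKᵢ = 1.232, Σzᵢ/Kᵢ = 2.003 — both > 1, two phases present.
Newton–Raphson from ψ = 0.4:
  ψ = 0.400: g = -0.1833, g' = -0.904 → ψ = 0.197
  ψ = 0.197: g = 0.0046, g' = -0.988 → ψ = 0.202
Converged at ψ = 0.202.
Compositions from xᵢ = zᵢ/(1+ψ(Kᵢ−1)), yᵢ = Kᵢxᵢ:
  1: x = 0.278, y = 0.758
  2: x = 0.722, y = 0.242

y_2 = 0.242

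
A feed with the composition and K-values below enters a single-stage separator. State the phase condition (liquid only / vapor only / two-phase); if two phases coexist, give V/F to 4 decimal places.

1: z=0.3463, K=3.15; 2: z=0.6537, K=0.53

ΣzᵢKᵢ = 1.4373; Σzᵢ/Kᵢ = 1.3433.
Both exceed 1, so a two-phase solution exists.
Rachford–Rice: g(ψ) = Σ zᵢ(Kᵢ−1)/(1+ψ(Kᵢ−1)) = 0.
Newton iteration, ψ⁰ = 0.5:
  ψ = 0.5000: g = -0.04280, g' = -0.6185 → ψ = 0.4308
  ψ = 0.4308: g = 0.00129, g' = -0.6585 → ψ = 0.4328
Converged at ψ = 0.4328.

two-phase, V/F = 0.4328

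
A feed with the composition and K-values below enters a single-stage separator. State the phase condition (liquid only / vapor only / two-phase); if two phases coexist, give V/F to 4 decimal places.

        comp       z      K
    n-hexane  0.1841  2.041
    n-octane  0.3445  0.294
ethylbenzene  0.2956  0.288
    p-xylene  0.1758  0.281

liquid only

ΣzᵢKᵢ = 0.6116; Σzᵢ/Kᵢ = 2.9140.
Since ΣzᵢKᵢ < 1 the mixture is below its bubble point — single liquid phase.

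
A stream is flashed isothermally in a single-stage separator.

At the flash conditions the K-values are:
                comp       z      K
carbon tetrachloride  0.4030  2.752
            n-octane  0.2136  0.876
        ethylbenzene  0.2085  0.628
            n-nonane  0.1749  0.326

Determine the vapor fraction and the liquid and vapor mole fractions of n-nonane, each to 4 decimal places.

ψ = 0.6312, x_n-nonane = 0.3044, y_n-nonane = 0.0992

Material balance + equilibrium reduce to Σ zᵢ(Kᵢ−1)/(1+ψ(Kᵢ−1)) = 0.
g(0) = ΣzᵢKᵢ − 1 = 0.4841 and g(1) = 1 − Σzᵢ/Kᵢ = -0.2588, so a root lies in (0, 1).
Newton iteration, ψ⁰ = 0.46:
  ψ = 0.4600: g = 0.09845, g' = -0.5919 → ψ = 0.6263
  ψ = 0.6263: g = 0.00280, g' = -0.5721 → ψ = 0.6312
Converged at ψ = 0.6312.
Compositions from xᵢ = zᵢ/(1+ψ(Kᵢ−1)), yᵢ = Kᵢxᵢ:
  carbon tetrachloride: x = 0.1914, y = 0.5266
  n-octane: x = 0.2317, y = 0.2030
  ethylbenzene: x = 0.2725, y = 0.1711
  n-nonane: x = 0.3044, y = 0.0992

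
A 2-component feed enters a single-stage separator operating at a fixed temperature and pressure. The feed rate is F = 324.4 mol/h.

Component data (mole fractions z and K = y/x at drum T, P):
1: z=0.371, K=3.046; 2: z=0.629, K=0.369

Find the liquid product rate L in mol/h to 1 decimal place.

Material balance + equilibrium reduce to Σ zᵢ(Kᵢ−1)/(1+ψ(Kᵢ−1)) = 0.
g(0) = ΣzᵢKᵢ − 1 = 0.362 and g(1) = 1 − Σzᵢ/Kᵢ = -0.826, so a root lies in (0, 1).
Newton iteration, ψ⁰ = 0.5:
  ψ = 0.500: g = -0.2046, g' = -0.914 → ψ = 0.276
  ψ = 0.276: g = 0.0044, g' = -1.001 → ψ = 0.281
Converged at ψ = 0.281.
Then V = ψ·F = 0.2805·324.4 = 91.0 mol/h and L = F − V = 233.4 mol/h.

L = 233.4 mol/h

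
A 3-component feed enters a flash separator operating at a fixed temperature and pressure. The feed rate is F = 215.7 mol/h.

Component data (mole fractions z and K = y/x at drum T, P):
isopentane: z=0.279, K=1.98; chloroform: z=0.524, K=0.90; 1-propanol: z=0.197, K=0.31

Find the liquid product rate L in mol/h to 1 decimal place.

L = 160.7 mol/h

Let β = V/F and solve Σ zᵢ(Kᵢ−1)/(1+β(Kᵢ−1)) = 0.
g(0) = ΣzᵢKᵢ − 1 = 0.085 and g(1) = 1 − Σzᵢ/Kᵢ = -0.359, so a root lies in (0, 1).
Newton–Raphson from β = 0.5:
  β = 0.500: g = -0.0792, g' = -0.345 → β = 0.271
  β = 0.271: g = -0.0049, g' = -0.315 → β = 0.255
Converged at β = 0.255.
Then V = β·F = 0.2551·215.7 = 55.0 mol/h and L = F − V = 160.7 mol/h.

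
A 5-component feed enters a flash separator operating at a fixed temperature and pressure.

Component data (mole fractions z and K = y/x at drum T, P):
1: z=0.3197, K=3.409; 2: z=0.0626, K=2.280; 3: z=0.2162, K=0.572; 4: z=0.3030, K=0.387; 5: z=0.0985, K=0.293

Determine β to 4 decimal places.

β = 0.3891

Iterate (Newton) starting at β = 0.5:
  β = 0.5000: g = -0.09506, g' = -0.8385 → β = 0.3866
  β = 0.3866: g = 0.00220, g' = -0.8889 → β = 0.3891
Converged at β = 0.3891.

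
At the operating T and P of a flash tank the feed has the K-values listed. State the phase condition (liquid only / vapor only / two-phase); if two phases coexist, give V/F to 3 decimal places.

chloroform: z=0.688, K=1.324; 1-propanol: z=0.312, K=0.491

two-phase, V/F = 0.389

ΣzᵢKᵢ = 1.064; Σzᵢ/Kᵢ = 1.155.
Both exceed 1, so a two-phase solution exists.
Rachford–Rice: g(ψ) = Σ zᵢ(Kᵢ−1)/(1+ψ(Kᵢ−1)) = 0.
Iterate (Newton) starting at ψ = 0.5:
  ψ = 0.500: g = -0.0212, g' = -0.199 → ψ = 0.393
  ψ = 0.393: g = -0.0009, g' = -0.183 → ψ = 0.389
Converged at ψ = 0.389.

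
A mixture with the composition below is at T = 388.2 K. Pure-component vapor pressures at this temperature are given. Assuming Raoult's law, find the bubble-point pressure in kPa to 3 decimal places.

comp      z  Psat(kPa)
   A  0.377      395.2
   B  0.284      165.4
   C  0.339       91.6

At the bubble point ψ → 0, so ΣzᵢKᵢ = 1 with Kᵢ = Pᵢˢᵃᵗ/P ⇒ P = ΣzᵢPᵢˢᵃᵗ.
P = 0.377·395.2 + 0.284·165.4 + 0.339·91.6 = 227.016 kPa

Pbub = 227.016 kPa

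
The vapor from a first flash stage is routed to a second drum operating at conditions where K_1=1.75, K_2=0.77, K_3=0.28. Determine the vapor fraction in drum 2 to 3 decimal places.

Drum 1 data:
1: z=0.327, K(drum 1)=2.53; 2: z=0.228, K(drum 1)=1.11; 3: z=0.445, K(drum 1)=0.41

V/F (drum 2) = 0.402

Drum 1:
Newton iteration, ψ₁⁰ = 0.39:
  ψ₁ = 0.390: g = -0.0036, g' = -0.564 → ψ₁ = 0.384
Converged at ψ₁ = 0.384.
Drum-1 compositions:
  1: x = 0.206, y = 0.521
  2: x = 0.219, y = 0.243
  3: x = 0.575, y = 0.236
Drum-2 feed = drum-1 vapor: z₂ = (0.5213, 0.2428, 0.2358).
Drum 2:
Let ψ₂ = V/F and solve Σ zᵢ(Kᵢ−1)/(1+ψ₂(Kᵢ−1)) = 0.
Feasibility: ΣzᵢKᵢ = 1.165, Σzᵢ/Kᵢ = 1.455 — both > 1, two phases present.
Newton iteration, ψ₂⁰ = 0.48:
  ψ₂ = 0.480: g = -0.0347, g' = -0.460 → ψ₂ = 0.405
  ψ₂ = 0.405: g = -0.0012, g' = -0.432 → ψ₂ = 0.402
Converged at ψ₂ = 0.402.
  1: x = 0.401, y = 0.701
  2: x = 0.268, y = 0.206
  3: x = 0.332, y = 0.093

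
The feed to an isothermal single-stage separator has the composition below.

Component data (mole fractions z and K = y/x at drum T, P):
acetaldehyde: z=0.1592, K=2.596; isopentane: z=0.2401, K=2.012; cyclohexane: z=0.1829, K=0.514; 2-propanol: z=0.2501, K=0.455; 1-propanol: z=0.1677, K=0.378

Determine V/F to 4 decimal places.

Rachford–Rice: g(V/F) = Σ zᵢ(Kᵢ−1)/(1+V/F(Kᵢ−1)) = 0.
g(0) = ΣzᵢKᵢ − 1 = 0.1676 and g(1) = 1 − Σzᵢ/Kᵢ = -0.5298, so a root lies in (0, 1).
Newton–Raphson from V/F = 0.5:
  V/F = 0.5000: g = -0.15352, g' = -0.5863 → V/F = 0.2381
  V/F = 0.2381: g = 0.00030, g' = -0.6153 → V/F = 0.2386
Converged at V/F = 0.2386.

V/F = 0.2386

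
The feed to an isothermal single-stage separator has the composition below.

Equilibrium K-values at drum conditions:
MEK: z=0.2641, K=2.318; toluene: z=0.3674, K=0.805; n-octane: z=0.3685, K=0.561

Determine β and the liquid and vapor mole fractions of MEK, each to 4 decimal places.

β = 0.2632, x_MEK = 0.1961, y_MEK = 0.4545

Iterate (Newton) starting at β = 0.5:
  β = 0.5000: g = -0.07683, g' = -0.3004 → β = 0.2442
  β = 0.2442: g = 0.00689, g' = -0.3670 → β = 0.2630
  β = 0.2630: g = 0.00007, g' = -0.3593 → β = 0.2632
Converged at β = 0.2632.
Compositions from xᵢ = zᵢ/(1+β(Kᵢ−1)), yᵢ = Kᵢxᵢ:
  MEK: x = 0.1961, y = 0.4545
  toluene: x = 0.3873, y = 0.3118
  n-octane: x = 0.4166, y = 0.2337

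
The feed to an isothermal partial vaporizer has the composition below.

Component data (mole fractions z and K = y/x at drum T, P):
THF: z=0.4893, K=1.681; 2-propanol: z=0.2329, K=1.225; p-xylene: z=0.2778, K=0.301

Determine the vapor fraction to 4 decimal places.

ψ = 0.4938

Rachford–Rice: g(ψ) = Σ zᵢ(Kᵢ−1)/(1+ψ(Kᵢ−1)) = 0.
g(0) = ΣzᵢKᵢ − 1 = 0.1914 and g(1) = 1 − Σzᵢ/Kᵢ = -0.4041, so a root lies in (0, 1).
Iterate (Newton) starting at ψ = 0.35:
  ψ = 0.3500: g = 0.06058, g' = -0.3960 → ψ = 0.5030
  ψ = 0.5030: g = -0.00420, g' = -0.4582 → ψ = 0.4938
Converged at ψ = 0.4938.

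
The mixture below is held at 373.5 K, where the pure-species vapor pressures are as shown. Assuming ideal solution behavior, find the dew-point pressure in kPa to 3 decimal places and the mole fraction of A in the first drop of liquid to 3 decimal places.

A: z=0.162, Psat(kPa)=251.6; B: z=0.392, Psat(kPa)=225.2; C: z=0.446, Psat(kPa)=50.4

Pdew = 89.017 kPa, x_A = 0.057

At the dew point ψ → 1, so Σzᵢ/Kᵢ = 1 with Kᵢ = Pᵢˢᵃᵗ/P ⇒ 1/P = Σzᵢ/Pᵢˢᵃᵗ.
1/P = 0.162/251.6 + 0.392/225.2 + 0.446/50.4 = 0.011234 ⇒ P = 89.017 kPa
xᵢ = zᵢP/Pᵢˢᵃᵗ ⇒ x_A = 0.162·89.017/251.6 = 0.057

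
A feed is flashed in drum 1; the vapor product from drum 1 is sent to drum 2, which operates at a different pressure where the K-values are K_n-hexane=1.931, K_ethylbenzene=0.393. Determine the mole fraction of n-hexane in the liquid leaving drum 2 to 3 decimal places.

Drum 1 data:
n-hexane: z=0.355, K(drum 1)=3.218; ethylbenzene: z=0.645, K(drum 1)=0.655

x_n-hexane (drum 2) = 0.395

Drum 1:
Binary case is linear: z₁(K₁−1)(1+ψ₁(K₂−1)) + z₂(K₂−1)(1+ψ₁(K₁−1)) = 0
⇒ ψ₁ = [z₁(K₁−1)+z₂(K₂−1)] / [−(K₁−1)(K₂−1)] = 0.5649/0.7652 = 0.738
Drum-1 compositions:
  n-hexane: x = 0.135, y = 0.433
  ethylbenzene: x = 0.865, y = 0.567
Drum-2 feed = drum-1 vapor: z₂ = (0.4332, 0.5668).
Drum 2:
Newton–Raphson from ψ₂ = 0.43:
  ψ₂ = 0.430: g = -0.1776, g' = -0.574 → ψ₂ = 0.121
  ψ₂ = 0.121: g = -0.0086, g' = -0.547 → ψ₂ = 0.105
Converged at ψ₂ = 0.105.
  n-hexane: x = 0.395, y = 0.762
  ethylbenzene: x = 0.605, y = 0.238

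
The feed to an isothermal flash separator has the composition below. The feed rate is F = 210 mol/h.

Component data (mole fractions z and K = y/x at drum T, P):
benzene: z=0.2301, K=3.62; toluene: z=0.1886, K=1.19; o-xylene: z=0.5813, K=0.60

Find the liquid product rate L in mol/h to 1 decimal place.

Iterate (Newton) starting at V/F = 0.58:
  V/F = 0.5800: g = -0.03121, g' = -0.4120 → V/F = 0.5042
  V/F = 0.5042: g = 0.00116, g' = -0.4448 → V/F = 0.5069
Converged at V/F = 0.5069.
Then V = V/F·F = 0.5069·210 = 106.4 mol/h and L = F − V = 103.6 mol/h.

L = 103.6 mol/h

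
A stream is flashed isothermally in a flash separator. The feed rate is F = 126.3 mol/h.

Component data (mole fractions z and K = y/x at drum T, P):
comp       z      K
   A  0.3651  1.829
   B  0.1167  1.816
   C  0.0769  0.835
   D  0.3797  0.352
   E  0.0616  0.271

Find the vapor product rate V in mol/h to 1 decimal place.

V = 23.5 mol/h

Material balance + equilibrium reduce to Σ zᵢ(Kᵢ−1)/(1+β(Kᵢ−1)) = 0.
g(0) = ΣzᵢKᵢ − 1 = 0.0943 and g(1) = 1 − Σzᵢ/Kᵢ = -0.6620, so a root lies in (0, 1).
Iterate (Newton) starting at β = 0.5:
  β = 0.5000: g = -0.16686, g' = -0.5970 → β = 0.2205
  β = 0.2205: g = -0.01715, g' = -0.5009 → β = 0.1863
  β = 0.1863: g = -0.00004, g' = -0.4991 → β = 0.1862
Converged at β = 0.1862.
Then V = β·F = 0.1862·126.3 = 23.5 mol/h and L = F − V = 102.8 mol/h.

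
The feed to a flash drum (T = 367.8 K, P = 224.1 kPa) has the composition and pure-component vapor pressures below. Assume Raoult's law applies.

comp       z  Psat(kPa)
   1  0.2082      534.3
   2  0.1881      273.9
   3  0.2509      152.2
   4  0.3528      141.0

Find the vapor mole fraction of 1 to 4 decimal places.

Raoult's law: Kᵢ = Pᵢˢᵃᵗ/P = Pᵢˢᵃᵗ/224.1.
  K_1 = 534.3/224.1 = 2.384203, K_2 = 273.9/224.1 = 1.222222, K_3 = 152.2/224.1 = 0.679161, K_4 = 141.0/224.1 = 0.629183
Iterate (Newton) starting at V/F = 0.5:
  V/F = 0.5000: g = -0.04854, g' = -0.2566 → V/F = 0.3108
  V/F = 0.3108: g = 0.00332, g' = -0.2970 → V/F = 0.3220
Converged at V/F = 0.3220.
Compositions from xᵢ = zᵢ/(1+V/F(Kᵢ−1)), yᵢ = Kᵢxᵢ:
  1: x = 0.1440, y = 0.3433
  2: x = 0.1755, y = 0.2145
  3: x = 0.2798, y = 0.1900
  4: x = 0.4006, y = 0.2521

y_1 = 0.3433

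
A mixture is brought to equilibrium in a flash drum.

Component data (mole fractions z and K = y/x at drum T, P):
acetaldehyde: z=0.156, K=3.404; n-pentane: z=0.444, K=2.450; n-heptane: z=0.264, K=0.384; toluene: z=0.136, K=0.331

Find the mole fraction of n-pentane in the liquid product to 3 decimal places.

x_n-pentane = 0.220

Rachford–Rice: g(ψ) = Σ zᵢ(Kᵢ−1)/(1+ψ(Kᵢ−1)) = 0.
Feasibility: ΣzᵢKᵢ = 1.765, Σzᵢ/Kᵢ = 1.325 — both > 1, two phases present.
Newton iteration, ψ⁰ = 0.5:
  ψ = 0.500: g = 0.1718, g' = -0.846 → ψ = 0.703
Converged at ψ = 0.703.
Compositions from xᵢ = zᵢ/(1+ψ(Kᵢ−1)), yᵢ = Kᵢxᵢ:
  acetaldehyde: x = 0.058, y = 0.197
  n-pentane: x = 0.220, y = 0.539
  n-heptane: x = 0.465, y = 0.179
  toluene: x = 0.257, y = 0.085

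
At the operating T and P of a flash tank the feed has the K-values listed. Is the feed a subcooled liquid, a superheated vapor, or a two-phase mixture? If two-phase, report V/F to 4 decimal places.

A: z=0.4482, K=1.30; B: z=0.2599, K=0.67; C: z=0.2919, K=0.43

subcooled liquid

ΣzᵢKᵢ = 0.8823; Σzᵢ/Kᵢ = 1.4115.
Since ΣzᵢKᵢ < 1 the mixture is below its bubble point — single liquid phase.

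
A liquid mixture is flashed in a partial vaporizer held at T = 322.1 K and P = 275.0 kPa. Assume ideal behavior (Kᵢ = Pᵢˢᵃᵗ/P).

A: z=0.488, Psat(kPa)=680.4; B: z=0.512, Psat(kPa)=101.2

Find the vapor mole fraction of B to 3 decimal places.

y_B = 0.258

Raoult's law: Kᵢ = Pᵢˢᵃᵗ/P = Pᵢˢᵃᵗ/275.0.
  K_A = 680.4/275.0 = 2.47418, K_B = 101.2/275.0 = 0.36800
Rachford–Rice: g(ψ) = Σ zᵢ(Kᵢ−1)/(1+ψ(Kᵢ−1)) = 0.
Feasibility: ΣzᵢKᵢ = 1.396, Σzᵢ/Kᵢ = 1.589 — both > 1, two phases present.
Binary case is linear: z₁(K₁−1)(1+ψ(K₂−1)) + z₂(K₂−1)(1+ψ(K₁−1)) = 0
⇒ ψ = [z₁(K₁−1)+z₂(K₂−1)] / [−(K₁−1)(K₂−1)] = 0.3958/0.9317 = 0.425
Compositions from xᵢ = zᵢ/(1+ψ(Kᵢ−1)), yᵢ = Kᵢxᵢ:
  A: x = 0.300, y = 0.742
  B: x = 0.700, y = 0.258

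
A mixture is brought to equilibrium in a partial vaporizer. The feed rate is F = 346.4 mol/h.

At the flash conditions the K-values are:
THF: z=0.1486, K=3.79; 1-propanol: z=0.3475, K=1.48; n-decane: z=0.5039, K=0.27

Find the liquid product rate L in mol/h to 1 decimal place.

Rachford–Rice: g(β) = Σ zᵢ(Kᵢ−1)/(1+β(Kᵢ−1)) = 0.
g(0) = ΣzᵢKᵢ − 1 = 0.2135 and g(1) = 1 − Σzᵢ/Kᵢ = -1.1403, so a root lies in (0, 1).
Iterate (Newton) starting at β = 0.5:
  β = 0.5000: g = -0.27166, g' = -0.9197 → β = 0.2046
  β = 0.2046: g = -0.01663, g' = -0.9063 → β = 0.1863
  β = 0.1863: g = 0.00019, g' = -0.9280 → β = 0.1865
Converged at β = 0.1865.
Then V = β·F = 0.1865·346.4 = 64.6 mol/h and L = F − V = 281.8 mol/h.

L = 281.8 mol/h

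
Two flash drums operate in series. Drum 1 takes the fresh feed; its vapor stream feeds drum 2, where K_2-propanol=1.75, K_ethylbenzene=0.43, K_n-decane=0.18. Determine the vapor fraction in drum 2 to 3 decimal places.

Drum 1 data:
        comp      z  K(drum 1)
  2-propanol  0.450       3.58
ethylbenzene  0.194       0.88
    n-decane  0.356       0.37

V/F (drum 2) = 0.259

Drum 1:
Material balance + equilibrium reduce to Σ zᵢ(Kᵢ−1)/(1+ψ₁(Kᵢ−1)) = 0.
Check two-phase: ΣzᵢKᵢ = 1.913 > 1 and Σzᵢ/Kᵢ = 1.308 > 1, so g(0) = 0.913 > 0 and g(1) = -0.308 < 0.
Iterate (Newton) starting at ψ₁ = 0.58:
  ψ₁ = 0.580: g = 0.0866, g' = -0.835 → ψ₁ = 0.684
  ψ₁ = 0.684: g = 0.0006, g' = -0.831 → ψ₁ = 0.685
Converged at ψ₁ = 0.685.
Drum-1 compositions:
  2-propanol: x = 0.163, y = 0.582
  ethylbenzene: x = 0.211, y = 0.186
  n-decane: x = 0.626, y = 0.232
Drum-2 feed = drum-1 vapor: z₂ = (0.5824, 0.1860, 0.2316).
Drum 2:
Let ψ₂ = V/F and solve Σ zᵢ(Kᵢ−1)/(1+ψ₂(Kᵢ−1)) = 0.
Feasibility: ΣzᵢKᵢ = 1.141, Σzᵢ/Kᵢ = 2.052 — both > 1, two phases present.
Newton iteration, ψ₂⁰ = 0.5:
  ψ₂ = 0.500: g = -0.1525, g' = -0.739 → ψ₂ = 0.294
  ψ₂ = 0.294: g = -0.0195, g' = -0.577 → ψ₂ = 0.260
  ψ₂ = 0.260: g = -0.0002, g' = -0.564 → ψ₂ = 0.259
Converged at ψ₂ = 0.259.
  2-propanol: x = 0.488, y = 0.853
  ethylbenzene: x = 0.218, y = 0.094
  n-decane: x = 0.294, y = 0.053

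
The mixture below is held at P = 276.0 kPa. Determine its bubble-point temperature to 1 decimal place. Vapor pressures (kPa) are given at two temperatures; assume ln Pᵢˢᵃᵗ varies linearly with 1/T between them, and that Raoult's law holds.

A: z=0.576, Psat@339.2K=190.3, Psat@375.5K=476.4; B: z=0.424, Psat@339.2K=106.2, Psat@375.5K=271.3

T = 361.1 K

Bubble-point temperature: ΣzᵢPᵢˢᵃᵗ(T) = P. Interpolate ln Pᵢˢᵃᵗ = aᵢ + bᵢ/T.
  T = 339.2 K: ΣzᵢPᵢˢᵃᵗ = 154.64 kPa
  T = 375.5 K: ΣzᵢPᵢˢᵃᵗ = 389.44 kPa
  T = 357.4 K: ΣzᵢPᵢˢᵃᵗ = 251.54 kPa
  T = 366.4 K: ΣzᵢPᵢˢᵃᵗ = 314.30 kPa
  T = 361.9 K: ΣzᵢPᵢˢᵃᵗ = 281.57 kPa
  T = 359.6 K: ΣzᵢPᵢˢᵃᵗ = 265.89 kPa
Interpolating between 359.6 K and 361.9 K gives T ≈ 361.1 K.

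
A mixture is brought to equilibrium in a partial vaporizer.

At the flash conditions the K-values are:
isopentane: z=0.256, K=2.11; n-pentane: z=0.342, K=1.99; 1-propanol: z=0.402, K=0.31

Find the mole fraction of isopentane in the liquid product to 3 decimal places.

Newton iteration, β⁰ = 0.5:
  β = 0.500: g = -0.0143, g' = -0.727 → β = 0.480
Converged at β = 0.480.
Compositions from xᵢ = zᵢ/(1+β(Kᵢ−1)), yᵢ = Kᵢxᵢ:
  isopentane: x = 0.167, y = 0.352
  n-pentane: x = 0.232, y = 0.461
  1-propanol: x = 0.601, y = 0.186

x_isopentane = 0.167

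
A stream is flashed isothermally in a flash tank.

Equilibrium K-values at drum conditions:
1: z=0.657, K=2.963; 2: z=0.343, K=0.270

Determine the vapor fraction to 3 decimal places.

Let ψ = V/F and solve Σ zᵢ(Kᵢ−1)/(1+ψ(Kᵢ−1)) = 0.
g(0) = ΣzᵢKᵢ − 1 = 1.039 and g(1) = 1 − Σzᵢ/Kᵢ = -0.492, so a root lies in (0, 1).
Binary case is linear: z₁(K₁−1)(1+ψ(K₂−1)) + z₂(K₂−1)(1+ψ(K₁−1)) = 0
⇒ ψ = [z₁(K₁−1)+z₂(K₂−1)] / [−(K₁−1)(K₂−1)] = 1.0393/1.4330 = 0.725

ψ = 0.725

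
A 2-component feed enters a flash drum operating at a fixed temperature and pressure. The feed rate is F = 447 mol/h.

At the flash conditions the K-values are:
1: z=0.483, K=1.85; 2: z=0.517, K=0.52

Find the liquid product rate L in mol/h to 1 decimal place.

Binary case is linear: z₁(K₁−1)(1+ψ(K₂−1)) + z₂(K₂−1)(1+ψ(K₁−1)) = 0
⇒ ψ = [z₁(K₁−1)+z₂(K₂−1)] / [−(K₁−1)(K₂−1)] = 0.1624/0.4080 = 0.398
Then V = ψ·F = 0.3980·447 = 177.9 mol/h and L = F − V = 269.1 mol/h.

L = 269.1 mol/h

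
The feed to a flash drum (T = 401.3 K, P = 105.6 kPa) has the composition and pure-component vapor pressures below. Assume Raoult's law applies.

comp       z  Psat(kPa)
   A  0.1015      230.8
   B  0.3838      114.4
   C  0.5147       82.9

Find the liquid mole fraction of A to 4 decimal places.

x_A = 0.0738

Raoult's law: Kᵢ = Pᵢˢᵃᵗ/P = Pᵢˢᵃᵗ/105.6.
  K_A = 230.8/105.6 = 2.185606, K_B = 114.4/105.6 = 1.083333, K_C = 82.9/105.6 = 0.785038
Material balance + equilibrium reduce to Σ zᵢ(Kᵢ−1)/(1+ψ(Kᵢ−1)) = 0.
Feasibility: ΣzᵢKᵢ = 1.0417, Σzᵢ/Kᵢ = 1.0564 — both > 1, two phases present.
Newton–Raphson from ψ = 0.5:
  ψ = 0.5000: g = -0.01771, g' = -0.0886 → ψ = 0.3000
  ψ = 0.3000: g = 0.00170, g' = -0.1073 → ψ = 0.3159
  ψ = 0.3159: g = 0.00002, g' = -0.1054 → ψ = 0.3160
Converged at ψ = 0.3160.
Compositions from xᵢ = zᵢ/(1+ψ(Kᵢ−1)), yᵢ = Kᵢxᵢ:
  A: x = 0.0738, y = 0.1614
  B: x = 0.3740, y = 0.4051
  C: x = 0.5522, y = 0.4335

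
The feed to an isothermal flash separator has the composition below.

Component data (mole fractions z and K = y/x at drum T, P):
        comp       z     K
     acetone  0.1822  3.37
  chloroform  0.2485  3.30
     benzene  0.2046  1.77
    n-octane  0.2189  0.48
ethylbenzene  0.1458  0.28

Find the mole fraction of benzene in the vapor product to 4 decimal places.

y_benzene = 0.2235

Let ψ = V/F and solve Σ zᵢ(Kᵢ−1)/(1+ψ(Kᵢ−1)) = 0.
g(0) = ΣzᵢKᵢ − 1 = 0.9421 and g(1) = 1 − Σzᵢ/Kᵢ = -0.2217, so a root lies in (0, 1).
Iterate (Newton) starting at ψ = 0.4:
  ψ = 0.4000: g = 0.34864, g' = -0.9407 → ψ = 0.7706
  ψ = 0.7706: g = 0.03203, g' = -0.8932 → ψ = 0.8065
  ψ = 0.8065: g = -0.00069, g' = -0.9336 → ψ = 0.8058
Converged at ψ = 0.8058.
Compositions from xᵢ = zᵢ/(1+ψ(Kᵢ−1)), yᵢ = Kᵢxᵢ:
  acetone: x = 0.0626, y = 0.2110
  chloroform: x = 0.0871, y = 0.2874
  benzene: x = 0.1263, y = 0.2235
  n-octane: x = 0.3768, y = 0.1808
  ethylbenzene: x = 0.3473, y = 0.0972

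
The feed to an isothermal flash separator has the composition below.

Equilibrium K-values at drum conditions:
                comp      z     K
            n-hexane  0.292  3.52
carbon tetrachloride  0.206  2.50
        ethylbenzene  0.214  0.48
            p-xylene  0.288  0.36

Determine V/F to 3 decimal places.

V/F = 0.594

Material balance + equilibrium reduce to Σ zᵢ(Kᵢ−1)/(1+V/F(Kᵢ−1)) = 0.
g(0) = ΣzᵢKᵢ − 1 = 0.749 and g(1) = 1 − Σzᵢ/Kᵢ = -0.411, so a root lies in (0, 1).
Newton–Raphson from V/F = 0.5:
  V/F = 0.500: g = 0.0807, g' = -0.875 → V/F = 0.592
  V/F = 0.592: g = 0.0012, g' = -0.855 → V/F = 0.594
Converged at V/F = 0.594.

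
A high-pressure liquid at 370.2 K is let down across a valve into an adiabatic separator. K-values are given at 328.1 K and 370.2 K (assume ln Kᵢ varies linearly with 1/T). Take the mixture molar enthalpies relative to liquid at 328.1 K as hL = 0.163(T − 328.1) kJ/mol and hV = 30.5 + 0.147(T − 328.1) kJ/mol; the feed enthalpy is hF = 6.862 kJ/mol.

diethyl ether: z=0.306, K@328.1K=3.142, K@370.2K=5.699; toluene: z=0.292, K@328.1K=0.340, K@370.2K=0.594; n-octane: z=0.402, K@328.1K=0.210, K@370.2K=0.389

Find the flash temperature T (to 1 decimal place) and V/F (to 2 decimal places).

Adiabatic flash: solve Rachford–Rice at each trial T, then check hF = ψ·hV(T) + (1−ψ)·hL(T).
  T = 328.1 K: K = (3.142, 0.340, 0.210), RR gives ψ = 0.092, H_out = 2.804 kJ/mol
  T = 370.2 K: K = (5.699, 0.594, 0.389), RR gives ψ = 0.429, H_out = 19.667 kJ/mol
  T = 349.1 K: K = (4.305, 0.457, 0.291), RR gives ψ = 0.267, H_out = 11.479 kJ/mol
  T = 338.6 K: K = (3.696, 0.396, 0.248), RR gives ψ = 0.186, H_out = 7.342 kJ/mol
  T = 333.4 K: K = (3.415, 0.368, 0.229), RR gives ψ = 0.141, H_out = 5.167 kJ/mol
  T = 336.0 K: K = (3.554, 0.382, 0.239), RR gives ψ = 0.164, H_out = 6.269 kJ/mol
  T = 337.3 K: K = (3.624, 0.389, 0.243), RR gives ψ = 0.175, H_out = 6.809 kJ/mol
Linear interpolation between T = 337.3 (H_out = 6.809) and T = 338.6 (H_out = 7.342) on hF = 6.862 gives T ≈ 337.4 K, at which ψ = 0.18.

T = 337.4 K, V/F = 0.18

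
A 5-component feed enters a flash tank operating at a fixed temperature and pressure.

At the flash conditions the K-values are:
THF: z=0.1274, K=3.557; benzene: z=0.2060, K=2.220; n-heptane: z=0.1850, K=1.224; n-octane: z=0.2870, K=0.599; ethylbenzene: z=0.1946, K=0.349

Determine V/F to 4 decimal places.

V/F = 0.5085

Rachford–Rice: g(V/F) = Σ zᵢ(Kᵢ−1)/(1+V/F(Kᵢ−1)) = 0.
g(0) = ΣzᵢKᵢ − 1 = 0.3768 and g(1) = 1 − Σzᵢ/Kᵢ = -0.3165, so a root lies in (0, 1).
Newton iteration, V/F⁰ = 0.6:
  V/F = 0.6000: g = -0.04925, g' = -0.5412 → V/F = 0.5090
  V/F = 0.5090: g = -0.00028, g' = -0.5387 → V/F = 0.5085
Converged at V/F = 0.5085.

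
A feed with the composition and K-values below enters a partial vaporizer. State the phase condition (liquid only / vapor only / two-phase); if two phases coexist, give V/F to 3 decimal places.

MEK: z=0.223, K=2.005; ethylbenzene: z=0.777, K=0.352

ΣzᵢKᵢ = 0.721; Σzᵢ/Kᵢ = 2.319.
Since ΣzᵢKᵢ < 1 the mixture is below its bubble point — single liquid phase.

liquid only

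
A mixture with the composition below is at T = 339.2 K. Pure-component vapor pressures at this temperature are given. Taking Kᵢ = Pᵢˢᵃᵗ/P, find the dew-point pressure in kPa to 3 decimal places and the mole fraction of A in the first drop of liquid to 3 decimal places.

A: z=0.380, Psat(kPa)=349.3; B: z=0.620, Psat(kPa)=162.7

At the dew point ψ → 1, so Σzᵢ/Kᵢ = 1 with Kᵢ = Pᵢˢᵃᵗ/P ⇒ 1/P = Σzᵢ/Pᵢˢᵃᵗ.
1/P = 0.380/349.3 + 0.620/162.7 = 0.004899 ⇒ P = 204.141 kPa
xᵢ = zᵢP/Pᵢˢᵃᵗ ⇒ x_A = 0.380·204.141/349.3 = 0.222

Pdew = 204.141 kPa, x_A = 0.222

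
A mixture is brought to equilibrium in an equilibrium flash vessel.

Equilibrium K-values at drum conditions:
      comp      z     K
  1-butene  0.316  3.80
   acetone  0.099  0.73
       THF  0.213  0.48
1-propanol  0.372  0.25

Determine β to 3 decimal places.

Rachford–Rice: g(β) = Σ zᵢ(Kᵢ−1)/(1+β(Kᵢ−1)) = 0.
Feasibility: ΣzᵢKᵢ = 1.468, Σzᵢ/Kᵢ = 2.151 — both > 1, two phases present.
Iterate (Newton) starting at β = 0.5:
  β = 0.500: g = -0.2583, g' = -1.081 → β = 0.261
  β = 0.261: g = 0.0074, g' = -1.236 → β = 0.267
Converged at β = 0.267.

β = 0.267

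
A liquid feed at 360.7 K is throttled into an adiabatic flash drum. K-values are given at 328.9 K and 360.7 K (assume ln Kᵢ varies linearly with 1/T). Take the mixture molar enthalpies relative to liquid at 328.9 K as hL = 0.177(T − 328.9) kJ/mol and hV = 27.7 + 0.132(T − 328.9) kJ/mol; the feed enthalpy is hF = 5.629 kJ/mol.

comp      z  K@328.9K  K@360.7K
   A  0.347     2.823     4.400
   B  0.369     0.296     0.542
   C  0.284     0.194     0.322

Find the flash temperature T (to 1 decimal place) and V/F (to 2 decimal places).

Adiabatic flash: solve Rachford–Rice at each trial T, then check hF = ψ·hV(T) + (1−ψ)·hL(T).
  T = 328.9 K: K = (2.823, 0.296, 0.194), RR gives ψ = 0.105, H_out = 2.917 kJ/mol
  T = 360.7 K: K = (4.400, 0.542, 0.322), RR gives ψ = 0.427, H_out = 16.848 kJ/mol
  T = 344.8 K: K = (3.561, 0.406, 0.253), RR gives ψ = 0.269, H_out = 10.069 kJ/mol
  T = 336.9 K: K = (3.181, 0.348, 0.222), RR gives ψ = 0.191, H_out = 6.645 kJ/mol
  T = 332.9 K: K = (2.999, 0.321, 0.208), RR gives ψ = 0.150, H_out = 4.827 kJ/mol
  T = 334.9 K: K = (3.089, 0.335, 0.215), RR gives ψ = 0.171, H_out = 5.746 kJ/mol
Linear interpolation between T = 332.9 (H_out = 4.827) and T = 334.9 (H_out = 5.746) on hF = 5.629 gives T ≈ 334.6 K, at which ψ = 0.17.

T = 334.6 K, V/F = 0.17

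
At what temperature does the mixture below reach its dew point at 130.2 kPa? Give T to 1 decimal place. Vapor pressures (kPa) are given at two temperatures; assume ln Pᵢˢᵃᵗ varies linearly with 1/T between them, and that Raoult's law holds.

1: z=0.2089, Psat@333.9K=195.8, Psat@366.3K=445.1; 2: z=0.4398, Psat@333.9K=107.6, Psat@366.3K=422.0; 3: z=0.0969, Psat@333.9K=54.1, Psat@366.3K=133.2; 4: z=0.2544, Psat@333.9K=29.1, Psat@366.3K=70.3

T = 356.6 K

Dew-point temperature: Σzᵢ·P/Pᵢˢᵃᵗ(T) = 1. Interpolate ln Pᵢˢᵃᵗ = aᵢ + bᵢ/T.
  T = 333.9 K: ΣzᵢP/Pᵢˢᵃᵗ = 2.0425
  T = 366.3 K: ΣzᵢP/Pᵢˢᵃᵗ = 0.7627
  T = 350.1 K: ΣzᵢP/Pᵢˢᵃᵗ = 1.2138
  T = 358.2 K: ΣzᵢP/Pᵢˢᵃᵗ = 0.9561
  T = 354.1 K: ΣzᵢP/Pᵢˢᵃᵗ = 1.0771
  T = 356.1 K: ΣzᵢP/Pᵢˢᵃᵗ = 1.0159
  T = 357.1 K: ΣzᵢP/Pᵢˢᵃᵗ = 0.9868
Interpolating between 356.1 K and 357.1 K gives T ≈ 356.6 K.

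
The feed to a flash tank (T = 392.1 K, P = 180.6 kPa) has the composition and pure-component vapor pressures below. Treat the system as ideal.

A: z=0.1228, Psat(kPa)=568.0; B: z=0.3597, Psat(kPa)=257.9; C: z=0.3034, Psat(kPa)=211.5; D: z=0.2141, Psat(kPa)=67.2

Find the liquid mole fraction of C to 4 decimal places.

Raoult's law: Kᵢ = Pᵢˢᵃᵗ/P = Pᵢˢᵃᵗ/180.6.
  K_A = 568.0/180.6 = 3.145072, K_B = 257.9/180.6 = 1.428018, K_C = 211.5/180.6 = 1.171096, K_D = 67.2/180.6 = 0.372093
Rachford–Rice: g(V/F) = Σ zᵢ(Kᵢ−1)/(1+V/F(Kᵢ−1)) = 0.
g(0) = ΣzᵢKᵢ − 1 = 0.3348 and g(1) = 1 − Σzᵢ/Kᵢ = -0.1254, so a root lies in (0, 1).
Iterate (Newton) starting at V/F = 0.5:
  V/F = 0.5000: g = 0.10578, g' = -0.3631 → V/F = 0.7913
  V/F = 0.7913: g = -0.00881, g' = -0.4548 → V/F = 0.7719
  V/F = 0.7719: g = -0.00012, g' = -0.4422 → V/F = 0.7716
Converged at V/F = 0.7716.
Compositions from xᵢ = zᵢ/(1+V/F(Kᵢ−1)), yᵢ = Kᵢxᵢ:
  A: x = 0.0462, y = 0.1455
  B: x = 0.2704, y = 0.3861
  C: x = 0.2680, y = 0.3139
  D: x = 0.4153, y = 0.1545

x_C = 0.2680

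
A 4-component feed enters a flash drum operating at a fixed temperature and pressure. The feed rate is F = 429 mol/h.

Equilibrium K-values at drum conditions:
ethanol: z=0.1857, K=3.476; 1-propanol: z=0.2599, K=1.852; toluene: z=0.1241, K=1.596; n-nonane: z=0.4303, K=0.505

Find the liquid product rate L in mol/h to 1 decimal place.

L = 100.0 mol/h

Material balance + equilibrium reduce to Σ zᵢ(Kᵢ−1)/(1+β(Kᵢ−1)) = 0.
Feasibility: ΣzᵢKᵢ = 1.5422, Σzᵢ/Kᵢ = 1.1236 — both > 1, two phases present.
Newton–Raphson from β = 0.5:
  β = 0.5000: g = 0.13466, g' = -0.5324 → β = 0.7529
  β = 0.7529: g = 0.00694, g' = -0.4977 → β = 0.7669
  β = 0.7669: g = -0.00001, g' = -0.4992 → β = 0.7668
Converged at β = 0.7668.
Then V = β·F = 0.7668·429 = 329.0 mol/h and L = F − V = 100.0 mol/h.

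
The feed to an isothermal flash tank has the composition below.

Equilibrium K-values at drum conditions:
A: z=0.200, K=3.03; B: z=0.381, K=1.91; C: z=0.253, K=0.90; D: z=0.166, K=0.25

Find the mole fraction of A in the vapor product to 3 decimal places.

Rachford–Rice: g(ψ) = Σ zᵢ(Kᵢ−1)/(1+ψ(Kᵢ−1)) = 0.
Feasibility: ΣzᵢKᵢ = 1.603, Σzᵢ/Kᵢ = 1.211 — both > 1, two phases present.
Newton iteration, ψ⁰ = 0.43:
  ψ = 0.430: g = 0.2558, g' = -0.604 → ψ = 0.853
  ψ = 0.853: g = -0.0298, g' = -0.934 → ψ = 0.821
  ψ = 0.821: g = -0.0013, g' = -0.856 → ψ = 0.820
Converged at ψ = 0.820.
Compositions from xᵢ = zᵢ/(1+ψ(Kᵢ−1)), yᵢ = Kᵢxᵢ:
  A: x = 0.075, y = 0.227
  B: x = 0.218, y = 0.417
  C: x = 0.276, y = 0.248
  D: x = 0.431, y = 0.108

y_A = 0.227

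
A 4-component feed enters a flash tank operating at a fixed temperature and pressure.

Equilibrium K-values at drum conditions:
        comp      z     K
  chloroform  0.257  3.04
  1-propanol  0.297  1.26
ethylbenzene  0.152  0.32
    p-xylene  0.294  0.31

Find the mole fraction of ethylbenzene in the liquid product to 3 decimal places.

x_ethylbenzene = 0.193

Newton iteration, ψ⁰ = 0.5:
  ψ = 0.500: g = -0.1384, g' = -0.765 → ψ = 0.319
  ψ = 0.319: g = -0.0033, g' = -0.754 → ψ = 0.315
Converged at ψ = 0.315.
Compositions from xᵢ = zᵢ/(1+ψ(Kᵢ−1)), yᵢ = Kᵢxᵢ:
  chloroform: x = 0.157, y = 0.476
  1-propanol: x = 0.275, y = 0.346
  ethylbenzene: x = 0.193, y = 0.062
  p-xylene: x = 0.376, y = 0.116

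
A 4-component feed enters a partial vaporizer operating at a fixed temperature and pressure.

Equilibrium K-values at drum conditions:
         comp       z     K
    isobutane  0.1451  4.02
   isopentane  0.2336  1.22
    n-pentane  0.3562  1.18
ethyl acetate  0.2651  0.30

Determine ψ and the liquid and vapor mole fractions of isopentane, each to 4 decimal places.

ψ = 0.4892, x_isopentane = 0.2109, y_isopentane = 0.2573

Material balance + equilibrium reduce to Σ zᵢ(Kᵢ−1)/(1+ψ(Kᵢ−1)) = 0.
g(0) = ΣzᵢKᵢ − 1 = 0.3681 and g(1) = 1 − Σzᵢ/Kᵢ = -0.4131, so a root lies in (0, 1).
Iterate (Newton) starting at ψ = 0.5:
  ψ = 0.5000: g = -0.00579, g' = -0.5364 → ψ = 0.4892
Converged at ψ = 0.4892.
Compositions from xᵢ = zᵢ/(1+ψ(Kᵢ−1)), yᵢ = Kᵢxᵢ:
  isobutane: x = 0.0586, y = 0.2355
  isopentane: x = 0.2109, y = 0.2573
  n-pentane: x = 0.3274, y = 0.3863
  ethyl acetate: x = 0.4032, y = 0.1209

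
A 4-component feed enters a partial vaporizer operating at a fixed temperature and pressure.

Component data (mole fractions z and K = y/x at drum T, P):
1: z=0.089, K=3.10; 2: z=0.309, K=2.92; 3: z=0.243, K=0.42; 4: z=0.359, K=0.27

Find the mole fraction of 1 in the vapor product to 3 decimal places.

Newton iteration, β⁰ = 0.46:
  β = 0.460: g = -0.1767, g' = -1.008 → β = 0.285
  β = 0.285: g = 0.0008, g' = -1.052 → β = 0.286
Converged at β = 0.286.
Compositions from xᵢ = zᵢ/(1+β(Kᵢ−1)), yᵢ = Kᵢxᵢ:
  1: x = 0.056, y = 0.172
  2: x = 0.200, y = 0.583
  3: x = 0.291, y = 0.122
  4: x = 0.454, y = 0.122

y_1 = 0.172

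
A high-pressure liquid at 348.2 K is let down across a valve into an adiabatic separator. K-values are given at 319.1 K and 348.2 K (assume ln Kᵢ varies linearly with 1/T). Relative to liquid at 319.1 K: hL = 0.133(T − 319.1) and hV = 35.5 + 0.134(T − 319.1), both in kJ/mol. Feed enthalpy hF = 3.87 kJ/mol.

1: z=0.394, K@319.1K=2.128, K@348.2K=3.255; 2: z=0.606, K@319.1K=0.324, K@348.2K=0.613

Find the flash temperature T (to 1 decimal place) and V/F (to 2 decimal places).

T = 321.5 K, V/F = 0.10

Adiabatic flash: solve Rachford–Rice at each trial T, then check hF = ψ·hV(T) + (1−ψ)·hL(T).
  T = 319.1 K: K = (2.128, 0.324), RR gives ψ = 0.046, H_out = 1.619 kJ/mol
  T = 348.2 K: K = (3.255, 0.613), RR gives ψ = 0.749, H_out = 30.494 kJ/mol
  T = 333.6 K: K = (2.654, 0.451), RR gives ψ = 0.352, H_out = 14.426 kJ/mol
  T = 326.4 K: K = (2.384, 0.384), RR gives ψ = 0.202, H_out = 8.149 kJ/mol
  T = 322.8 K: K = (2.256, 0.354), RR gives ψ = 0.127, H_out = 4.999 kJ/mol
  T = 321.0 K: K = (2.193, 0.339), RR gives ψ = 0.088, H_out = 3.380 kJ/mol
Linear interpolation between T = 321.0 (H_out = 3.380) and T = 322.8 (H_out = 4.999) on hF = 3.87 gives T ≈ 321.5 K, at which ψ = 0.10.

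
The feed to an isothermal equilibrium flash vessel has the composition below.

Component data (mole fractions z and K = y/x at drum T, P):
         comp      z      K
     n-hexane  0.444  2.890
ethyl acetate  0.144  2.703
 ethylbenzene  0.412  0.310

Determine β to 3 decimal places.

Newton iteration, β⁰ = 0.5:
  β = 0.500: g = 0.1299, g' = -0.998 → β = 0.630
  β = 0.630: g = -0.0016, g' = -1.042 → β = 0.629
Converged at β = 0.629.

β = 0.629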